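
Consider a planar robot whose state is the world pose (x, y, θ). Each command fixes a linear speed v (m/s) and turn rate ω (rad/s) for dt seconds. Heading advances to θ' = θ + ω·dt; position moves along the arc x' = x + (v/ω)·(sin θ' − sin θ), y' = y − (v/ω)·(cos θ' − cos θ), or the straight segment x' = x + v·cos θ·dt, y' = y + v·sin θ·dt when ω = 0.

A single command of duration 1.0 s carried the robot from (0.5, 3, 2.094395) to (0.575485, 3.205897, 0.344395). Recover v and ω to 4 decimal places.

v = 0.2500, ω = -1.7500

Δθ = 0.344395 − 2.094395 = -1.750000
ω = Δθ/dt = -1.750000/1.0 = -1.7500
R = −Δy/(cos θ' − cos θ) = -0.1429
v = R·ω = -0.1429·-1.7500 = 0.2500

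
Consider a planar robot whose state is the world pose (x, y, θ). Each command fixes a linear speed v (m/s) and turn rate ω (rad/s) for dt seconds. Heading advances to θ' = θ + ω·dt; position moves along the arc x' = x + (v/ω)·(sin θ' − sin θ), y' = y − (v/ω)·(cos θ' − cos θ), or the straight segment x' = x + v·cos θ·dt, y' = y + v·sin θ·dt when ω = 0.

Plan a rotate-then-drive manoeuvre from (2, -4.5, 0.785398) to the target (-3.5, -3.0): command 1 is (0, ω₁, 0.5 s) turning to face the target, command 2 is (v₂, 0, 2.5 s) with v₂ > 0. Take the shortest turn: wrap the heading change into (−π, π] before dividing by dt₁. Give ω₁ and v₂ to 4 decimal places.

heading to target = atan2(-3−-4.5, -3.5−2) = 2.8753
Δθ = wrap(2.8753 − 0.7854) = 2.0899; ω₁ = Δθ/dt₁ = 4.1799
distance = √((-3.5−2)² + (-3−-4.5)²) = 5.7009; v₂ = distance/dt₂ = 2.2804

ω₁ = 4.1799, v₂ = 2.2804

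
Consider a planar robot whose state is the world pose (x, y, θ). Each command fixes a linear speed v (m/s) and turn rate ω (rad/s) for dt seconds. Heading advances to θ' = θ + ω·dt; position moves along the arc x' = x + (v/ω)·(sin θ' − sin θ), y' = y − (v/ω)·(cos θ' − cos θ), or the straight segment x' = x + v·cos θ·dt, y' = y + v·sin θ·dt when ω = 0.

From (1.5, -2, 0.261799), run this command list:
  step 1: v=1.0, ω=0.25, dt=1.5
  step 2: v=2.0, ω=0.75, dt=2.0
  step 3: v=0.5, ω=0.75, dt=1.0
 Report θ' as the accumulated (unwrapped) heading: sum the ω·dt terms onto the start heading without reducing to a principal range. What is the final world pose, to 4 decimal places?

step 1: θ'=0.6368 (R=4.0000) → pose (2.8432, -1.3523, 0.6368)
step 2: θ'=2.1368 (R=2.6667) → pose (3.5084, 2.2217, 2.1368)
step 3: θ'=2.8868 (R=0.6667) → pose (3.1137, 2.5094, 2.8868)

(3.1137, 2.5094, 2.8868)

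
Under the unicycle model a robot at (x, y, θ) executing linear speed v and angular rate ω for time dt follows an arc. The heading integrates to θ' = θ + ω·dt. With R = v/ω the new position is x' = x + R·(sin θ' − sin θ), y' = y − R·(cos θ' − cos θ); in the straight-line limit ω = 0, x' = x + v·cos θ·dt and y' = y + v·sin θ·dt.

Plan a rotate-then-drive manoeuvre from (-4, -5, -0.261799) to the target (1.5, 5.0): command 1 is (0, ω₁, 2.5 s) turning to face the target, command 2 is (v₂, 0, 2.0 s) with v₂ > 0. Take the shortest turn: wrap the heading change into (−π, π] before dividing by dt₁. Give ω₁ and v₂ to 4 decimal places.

ω₁ = 0.5319, v₂ = 5.7064

heading to target = atan2(5−-5, 1.5−-4) = 1.0680
Δθ = wrap(1.0680 − -0.2618) = 1.3298; ω₁ = Δθ/dt₁ = 0.5319
distance = √((1.5−-4)² + (5−-5)²) = 11.4127; v₂ = distance/dt₂ = 5.7064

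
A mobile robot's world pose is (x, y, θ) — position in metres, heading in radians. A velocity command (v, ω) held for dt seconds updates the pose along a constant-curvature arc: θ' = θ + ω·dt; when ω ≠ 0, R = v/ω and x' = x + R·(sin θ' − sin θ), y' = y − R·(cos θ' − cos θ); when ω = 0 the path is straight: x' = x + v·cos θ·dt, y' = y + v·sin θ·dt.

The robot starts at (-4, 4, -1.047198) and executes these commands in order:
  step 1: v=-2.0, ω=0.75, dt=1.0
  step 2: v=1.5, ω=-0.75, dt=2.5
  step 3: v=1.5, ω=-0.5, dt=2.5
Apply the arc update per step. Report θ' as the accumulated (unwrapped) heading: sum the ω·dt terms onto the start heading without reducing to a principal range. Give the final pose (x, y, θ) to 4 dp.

(-7.7695, 0.9872, -3.4222)

step 1: θ'=-0.2972 (R=-2.6667) → pose (-5.5285, 5.2164, -0.2972)
step 2: θ'=-2.1722 (R=-2.0000) → pose (-4.4651, 2.1725, -2.1722)
step 3: θ'=-3.4222 (R=-3.0000) → pose (-7.7695, 0.9872, -3.4222)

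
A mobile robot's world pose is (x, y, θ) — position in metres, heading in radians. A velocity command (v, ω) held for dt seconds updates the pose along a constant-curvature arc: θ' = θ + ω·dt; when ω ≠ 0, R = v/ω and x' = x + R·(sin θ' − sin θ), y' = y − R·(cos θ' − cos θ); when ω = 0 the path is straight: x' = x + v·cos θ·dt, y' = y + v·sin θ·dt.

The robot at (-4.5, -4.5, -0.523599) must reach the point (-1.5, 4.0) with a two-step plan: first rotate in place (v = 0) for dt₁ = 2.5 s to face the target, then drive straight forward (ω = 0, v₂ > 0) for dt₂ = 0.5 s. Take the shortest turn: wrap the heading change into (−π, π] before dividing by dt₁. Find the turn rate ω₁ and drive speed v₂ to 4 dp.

heading to target = atan2(4−-4.5, -1.5−-4.5) = 1.2315
Δθ = wrap(1.2315 − -0.5236) = 1.7551; ω₁ = Δθ/dt₁ = 0.7020
distance = √((-1.5−-4.5)² + (4−-4.5)²) = 9.0139; v₂ = distance/dt₂ = 18.0278

ω₁ = 0.7020, v₂ = 18.0278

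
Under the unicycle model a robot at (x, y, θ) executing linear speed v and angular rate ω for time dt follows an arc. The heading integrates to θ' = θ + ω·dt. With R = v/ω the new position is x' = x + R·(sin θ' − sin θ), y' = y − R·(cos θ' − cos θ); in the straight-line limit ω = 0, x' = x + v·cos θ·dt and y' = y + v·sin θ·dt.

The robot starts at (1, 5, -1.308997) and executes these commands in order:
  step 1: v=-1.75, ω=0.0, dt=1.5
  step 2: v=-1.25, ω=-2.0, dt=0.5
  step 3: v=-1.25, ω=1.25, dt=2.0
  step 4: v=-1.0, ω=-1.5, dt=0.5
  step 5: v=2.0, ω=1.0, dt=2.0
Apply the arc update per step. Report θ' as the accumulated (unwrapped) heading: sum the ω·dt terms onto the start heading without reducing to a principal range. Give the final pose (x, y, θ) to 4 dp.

(2.0962, 11.2988, 1.4410)

step 1: θ'=-1.3090 (straight) → pose (0.3206, 7.5356, -1.3090)
step 2: θ'=-2.3090 (R=0.6250) → pose (0.4620, 8.1179, -2.3090)
step 3: θ'=0.1910 (R=-1.0000) → pose (-0.4675, 9.7727, 0.1910)
step 4: θ'=-0.5590 (R=0.6667) → pose (-0.9476, 9.8620, -0.5590)
step 5: θ'=1.4410 (R=2.0000) → pose (2.0962, 11.2988, 1.4410)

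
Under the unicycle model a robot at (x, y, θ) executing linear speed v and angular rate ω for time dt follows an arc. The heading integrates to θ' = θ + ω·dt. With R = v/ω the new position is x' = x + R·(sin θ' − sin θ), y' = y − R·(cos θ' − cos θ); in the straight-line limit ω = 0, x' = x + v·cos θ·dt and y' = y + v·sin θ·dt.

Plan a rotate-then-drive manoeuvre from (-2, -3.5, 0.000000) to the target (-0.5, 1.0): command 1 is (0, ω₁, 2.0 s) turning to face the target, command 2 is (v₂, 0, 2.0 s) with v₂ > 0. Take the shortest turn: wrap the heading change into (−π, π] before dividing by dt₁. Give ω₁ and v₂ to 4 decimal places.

heading to target = atan2(1−-3.5, -0.5−-2) = 1.2490
Δθ = wrap(1.2490 − 0.0000) = 1.2490; ω₁ = Δθ/dt₁ = 0.6245
distance = √((-0.5−-2)² + (1−-3.5)²) = 4.7434; v₂ = distance/dt₂ = 2.3717

ω₁ = 0.6245, v₂ = 2.3717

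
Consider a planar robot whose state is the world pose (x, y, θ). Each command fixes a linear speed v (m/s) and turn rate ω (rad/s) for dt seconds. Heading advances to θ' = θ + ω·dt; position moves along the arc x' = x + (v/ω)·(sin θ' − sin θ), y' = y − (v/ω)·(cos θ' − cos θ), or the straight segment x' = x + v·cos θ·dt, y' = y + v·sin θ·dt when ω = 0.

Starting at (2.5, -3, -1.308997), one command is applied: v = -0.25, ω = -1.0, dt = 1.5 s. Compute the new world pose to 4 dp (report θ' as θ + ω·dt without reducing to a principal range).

(2.6599, -2.6990, -2.8090)

θ' = -1.3090 + -1.0·1.5 = -2.8090
R = v/ω = -0.25/-1.0 = 0.2500
x' = 2.5 + 0.2500·(sin -2.8090 − sin -1.3090) = 2.6599
y' = -3 − 0.2500·(cos -2.8090 − cos -1.3090) = -2.6990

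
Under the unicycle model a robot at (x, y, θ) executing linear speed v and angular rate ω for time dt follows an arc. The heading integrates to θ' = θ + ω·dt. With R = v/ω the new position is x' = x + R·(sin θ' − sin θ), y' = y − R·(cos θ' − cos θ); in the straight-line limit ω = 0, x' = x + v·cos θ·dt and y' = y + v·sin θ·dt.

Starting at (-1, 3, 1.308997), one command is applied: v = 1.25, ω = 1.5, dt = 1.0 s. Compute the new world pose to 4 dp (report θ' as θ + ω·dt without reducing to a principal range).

(-1.5329, 4.0033, 2.8090)

θ' = 1.3090 + 1.5·1.0 = 2.8090
R = v/ω = 1.25/1.5 = 0.8333
x' = -1 + 0.8333·(sin 2.8090 − sin 1.3090) = -1.5329
y' = 3 − 0.8333·(cos 2.8090 − cos 1.3090) = 4.0033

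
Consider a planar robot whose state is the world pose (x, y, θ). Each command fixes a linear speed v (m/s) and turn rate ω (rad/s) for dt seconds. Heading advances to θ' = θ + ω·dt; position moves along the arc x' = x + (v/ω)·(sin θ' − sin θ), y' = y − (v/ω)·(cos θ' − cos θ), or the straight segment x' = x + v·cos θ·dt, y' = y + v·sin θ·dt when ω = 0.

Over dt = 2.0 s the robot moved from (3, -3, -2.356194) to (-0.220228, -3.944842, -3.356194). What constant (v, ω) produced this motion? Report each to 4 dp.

v = 1.7500, ω = -0.5000

Δθ = -3.356194 − -2.356194 = -1.000000
ω = Δθ/dt = -1.000000/2.0 = -0.5000
R = Δx/(sin θ' − sin θ) = -3.5000
v = R·ω = -3.5000·-0.5000 = 1.7500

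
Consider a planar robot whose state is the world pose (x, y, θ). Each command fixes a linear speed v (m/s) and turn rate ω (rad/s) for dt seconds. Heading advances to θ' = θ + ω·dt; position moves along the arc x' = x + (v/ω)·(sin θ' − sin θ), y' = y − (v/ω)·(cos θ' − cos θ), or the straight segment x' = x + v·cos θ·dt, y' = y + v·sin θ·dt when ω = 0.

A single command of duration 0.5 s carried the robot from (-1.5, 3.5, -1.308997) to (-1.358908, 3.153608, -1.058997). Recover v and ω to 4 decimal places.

v = 0.7500, ω = 0.5000

Δθ = -1.058997 − -1.308997 = 0.250000
ω = Δθ/dt = 0.250000/0.5 = 0.5000
R = −Δy/(cos θ' − cos θ) = 1.5000
v = R·ω = 1.5000·0.5000 = 0.7500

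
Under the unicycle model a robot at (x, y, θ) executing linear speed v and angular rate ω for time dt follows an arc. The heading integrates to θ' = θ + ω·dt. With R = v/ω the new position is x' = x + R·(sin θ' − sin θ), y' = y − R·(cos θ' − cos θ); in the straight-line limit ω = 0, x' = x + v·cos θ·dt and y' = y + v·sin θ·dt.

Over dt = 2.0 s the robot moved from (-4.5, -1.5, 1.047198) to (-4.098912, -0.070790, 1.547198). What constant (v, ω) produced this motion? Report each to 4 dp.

Δθ = 1.547198 − 1.047198 = 0.500000
ω = Δθ/dt = 0.500000/2.0 = 0.2500
R = −Δy/(cos θ' − cos θ) = 3.0000
v = R·ω = 3.0000·0.2500 = 0.7500

v = 0.7500, ω = 0.2500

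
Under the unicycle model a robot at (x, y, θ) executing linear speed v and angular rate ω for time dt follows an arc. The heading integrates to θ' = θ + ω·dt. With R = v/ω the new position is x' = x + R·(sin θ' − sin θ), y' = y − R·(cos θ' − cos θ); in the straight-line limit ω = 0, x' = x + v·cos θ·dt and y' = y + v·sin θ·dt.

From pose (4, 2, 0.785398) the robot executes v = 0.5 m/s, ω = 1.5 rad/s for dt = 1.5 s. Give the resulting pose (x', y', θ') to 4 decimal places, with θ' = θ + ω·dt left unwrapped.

θ' = 0.7854 + 1.5·1.5 = 3.0354
R = v/ω = 0.5/1.5 = 0.3333
x' = 4 + 0.3333·(sin 3.0354 − sin 0.7854) = 3.7996
y' = 2 − 0.3333·(cos 3.0354 − cos 0.7854) = 2.5672

(3.7996, 2.5672, 3.0354)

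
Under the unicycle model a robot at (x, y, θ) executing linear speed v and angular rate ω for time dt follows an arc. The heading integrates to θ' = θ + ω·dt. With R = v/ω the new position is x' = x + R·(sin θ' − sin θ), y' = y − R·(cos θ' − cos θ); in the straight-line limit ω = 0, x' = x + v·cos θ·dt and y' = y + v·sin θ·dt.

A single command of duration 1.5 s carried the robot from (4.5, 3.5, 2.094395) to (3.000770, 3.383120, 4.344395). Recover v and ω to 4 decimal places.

Δθ = 4.344395 − 2.094395 = 2.250000
ω = Δθ/dt = 2.250000/1.5 = 1.5000
R = Δx/(sin θ' − sin θ) = 0.8333
v = R·ω = 0.8333·1.5000 = 1.2500

v = 1.2500, ω = 1.5000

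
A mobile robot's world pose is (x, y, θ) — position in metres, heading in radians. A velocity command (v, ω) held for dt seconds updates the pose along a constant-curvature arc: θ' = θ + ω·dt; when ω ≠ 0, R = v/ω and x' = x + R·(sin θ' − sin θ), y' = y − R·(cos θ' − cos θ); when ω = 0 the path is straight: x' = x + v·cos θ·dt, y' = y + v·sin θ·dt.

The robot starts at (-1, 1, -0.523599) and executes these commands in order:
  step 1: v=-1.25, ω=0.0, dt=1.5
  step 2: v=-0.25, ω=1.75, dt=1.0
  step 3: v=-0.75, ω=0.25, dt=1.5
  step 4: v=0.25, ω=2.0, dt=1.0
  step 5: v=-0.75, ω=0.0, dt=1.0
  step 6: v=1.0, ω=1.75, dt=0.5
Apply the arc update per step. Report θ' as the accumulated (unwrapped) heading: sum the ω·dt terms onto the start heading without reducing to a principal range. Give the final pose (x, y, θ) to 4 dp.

(-2.8148, 0.8199, 4.4764)

step 1: θ'=-0.5236 (straight) → pose (-2.6238, 1.9375, -0.5236)
step 2: θ'=1.2264 (R=-0.1429) → pose (-2.8297, 1.8620, 1.2264)
step 3: θ'=1.6014 (R=-3.0000) → pose (-3.0045, 0.7573, 1.6014)
step 4: θ'=3.6014 (R=0.1250) → pose (-3.1849, 0.8655, 3.6014)
step 5: θ'=3.6014 (straight) → pose (-2.5128, 1.1984, 3.6014)
step 6: θ'=4.4764 (R=0.5714) → pose (-2.8148, 0.8199, 4.4764)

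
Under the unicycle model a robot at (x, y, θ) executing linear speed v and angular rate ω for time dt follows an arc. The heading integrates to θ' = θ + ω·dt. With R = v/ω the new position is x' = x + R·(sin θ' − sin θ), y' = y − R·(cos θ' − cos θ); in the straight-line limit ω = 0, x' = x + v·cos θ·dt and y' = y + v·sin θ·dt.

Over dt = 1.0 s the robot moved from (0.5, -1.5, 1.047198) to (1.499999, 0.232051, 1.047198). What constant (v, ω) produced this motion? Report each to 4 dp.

v = 2.0000, ω = 0.0000

Δθ = 1.047198 − 1.047198 = 0.000000
ω = Δθ/dt = 0.000000/1.0 = 0.0000
ω = 0 → v = (Δx·cos θ + Δy·sin θ)/dt = 2.0000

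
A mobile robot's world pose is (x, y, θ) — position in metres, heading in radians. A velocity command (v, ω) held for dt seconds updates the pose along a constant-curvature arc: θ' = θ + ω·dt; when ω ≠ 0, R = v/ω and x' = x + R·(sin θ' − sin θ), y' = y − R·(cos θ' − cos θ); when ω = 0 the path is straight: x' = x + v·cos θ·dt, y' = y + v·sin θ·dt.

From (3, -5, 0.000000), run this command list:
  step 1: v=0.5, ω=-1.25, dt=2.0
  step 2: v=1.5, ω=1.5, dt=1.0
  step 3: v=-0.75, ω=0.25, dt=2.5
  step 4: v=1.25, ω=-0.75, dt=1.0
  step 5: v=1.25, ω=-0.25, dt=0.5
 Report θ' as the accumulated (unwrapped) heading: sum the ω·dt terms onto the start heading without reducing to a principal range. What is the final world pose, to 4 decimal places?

(2.6977, -7.3028, -1.2500)

step 1: θ'=-2.5000 (R=-0.4000) → pose (3.2394, -5.7205, -2.5000)
step 2: θ'=-1.0000 (R=1.0000) → pose (2.9964, -7.0619, -1.0000)
step 3: θ'=-0.3750 (R=-3.0000) → pose (1.5708, -5.8913, -0.3750)
step 4: θ'=-1.1250 (R=-1.6667) → pose (2.4641, -6.7235, -1.1250)
step 5: θ'=-1.2500 (R=-5.0000) → pose (2.6977, -7.3028, -1.2500)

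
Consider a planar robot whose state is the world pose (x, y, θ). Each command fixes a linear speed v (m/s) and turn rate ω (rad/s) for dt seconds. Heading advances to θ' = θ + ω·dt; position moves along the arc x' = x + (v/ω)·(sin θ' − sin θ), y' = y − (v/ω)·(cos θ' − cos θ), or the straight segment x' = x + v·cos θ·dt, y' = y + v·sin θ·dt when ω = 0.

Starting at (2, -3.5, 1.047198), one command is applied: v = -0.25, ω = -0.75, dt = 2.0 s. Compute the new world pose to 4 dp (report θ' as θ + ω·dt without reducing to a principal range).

θ' = 1.0472 + -0.75·2.0 = -0.4528
R = v/ω = -0.25/-0.75 = 0.3333
x' = 2 + 0.3333·(sin -0.4528 − sin 1.0472) = 1.5655
y' = -3.5 − 0.3333·(cos -0.4528 − cos 1.0472) = -3.6331

(1.5655, -3.6331, -0.4528)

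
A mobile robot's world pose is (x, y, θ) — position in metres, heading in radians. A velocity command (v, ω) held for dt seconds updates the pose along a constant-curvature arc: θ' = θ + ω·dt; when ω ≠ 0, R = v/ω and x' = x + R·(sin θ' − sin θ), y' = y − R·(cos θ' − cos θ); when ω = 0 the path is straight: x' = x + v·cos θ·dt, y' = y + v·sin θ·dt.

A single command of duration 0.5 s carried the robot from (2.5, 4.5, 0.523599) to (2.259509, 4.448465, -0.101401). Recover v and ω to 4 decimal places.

Δθ = -0.101401 − 0.523599 = -0.625000
ω = Δθ/dt = -0.625000/0.5 = -1.2500
R = Δx/(sin θ' − sin θ) = 0.4000
v = R·ω = 0.4000·-1.2500 = -0.5000

v = -0.5000, ω = -1.2500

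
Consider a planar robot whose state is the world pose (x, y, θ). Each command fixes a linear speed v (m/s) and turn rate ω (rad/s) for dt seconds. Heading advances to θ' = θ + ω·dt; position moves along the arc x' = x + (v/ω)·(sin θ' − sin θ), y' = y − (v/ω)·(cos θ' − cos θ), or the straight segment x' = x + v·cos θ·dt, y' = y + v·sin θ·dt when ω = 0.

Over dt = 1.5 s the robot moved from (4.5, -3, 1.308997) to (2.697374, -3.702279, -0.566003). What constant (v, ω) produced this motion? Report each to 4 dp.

Δθ = -0.566003 − 1.308997 = -1.875000
ω = Δθ/dt = -1.875000/1.5 = -1.2500
R = Δx/(sin θ' − sin θ) = 1.2000
v = R·ω = 1.2000·-1.2500 = -1.5000

v = -1.5000, ω = -1.2500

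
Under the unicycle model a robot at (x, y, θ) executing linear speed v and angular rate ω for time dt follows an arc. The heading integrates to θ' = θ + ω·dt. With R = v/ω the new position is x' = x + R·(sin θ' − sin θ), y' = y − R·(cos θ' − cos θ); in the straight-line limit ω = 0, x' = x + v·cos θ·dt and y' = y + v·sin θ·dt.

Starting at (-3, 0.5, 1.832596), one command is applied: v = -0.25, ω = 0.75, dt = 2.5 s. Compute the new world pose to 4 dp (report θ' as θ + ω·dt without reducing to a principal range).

(-2.4993, 0.3049, 3.7076)

θ' = 1.8326 + 0.75·2.5 = 3.7076
R = v/ω = -0.25/0.75 = -0.3333
x' = -3 + -0.3333·(sin 3.7076 − sin 1.8326) = -2.4993
y' = 0.5 − -0.3333·(cos 3.7076 − cos 1.8326) = 0.3049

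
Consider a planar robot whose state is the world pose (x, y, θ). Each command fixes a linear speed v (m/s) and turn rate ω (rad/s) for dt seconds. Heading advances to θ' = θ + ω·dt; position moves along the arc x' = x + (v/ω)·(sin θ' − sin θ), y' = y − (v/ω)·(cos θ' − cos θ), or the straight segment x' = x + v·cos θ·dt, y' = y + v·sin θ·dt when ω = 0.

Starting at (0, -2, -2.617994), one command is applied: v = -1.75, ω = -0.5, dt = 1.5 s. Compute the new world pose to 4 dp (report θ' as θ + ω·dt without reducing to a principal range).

θ' = -2.6180 + -0.5·1.5 = -3.3680
R = v/ω = -1.75/-0.5 = 3.5000
x' = 0 + 3.5000·(sin -3.3680 − sin -2.6180) = 2.5357
y' = -2 − 3.5000·(cos -3.3680 − cos -2.6180) = -1.6204

(2.5357, -1.6204, -3.3680)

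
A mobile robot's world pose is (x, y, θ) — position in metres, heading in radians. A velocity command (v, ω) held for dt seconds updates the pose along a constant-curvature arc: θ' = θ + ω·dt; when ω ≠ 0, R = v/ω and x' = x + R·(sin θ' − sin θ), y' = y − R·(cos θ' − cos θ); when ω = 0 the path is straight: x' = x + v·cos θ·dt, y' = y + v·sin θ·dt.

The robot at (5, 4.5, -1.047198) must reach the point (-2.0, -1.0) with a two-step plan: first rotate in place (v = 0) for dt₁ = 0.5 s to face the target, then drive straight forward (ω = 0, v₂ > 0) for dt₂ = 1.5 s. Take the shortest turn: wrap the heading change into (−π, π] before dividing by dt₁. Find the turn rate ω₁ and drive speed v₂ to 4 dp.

heading to target = atan2(-1−4.5, -2−5) = -2.4756
Δθ = wrap(-2.4756 − -1.0472) = -1.4284; ω₁ = Δθ/dt₁ = -2.8569
distance = √((-2−5)² + (-1−4.5)²) = 8.9022; v₂ = distance/dt₂ = 5.9348

ω₁ = -2.8569, v₂ = 5.9348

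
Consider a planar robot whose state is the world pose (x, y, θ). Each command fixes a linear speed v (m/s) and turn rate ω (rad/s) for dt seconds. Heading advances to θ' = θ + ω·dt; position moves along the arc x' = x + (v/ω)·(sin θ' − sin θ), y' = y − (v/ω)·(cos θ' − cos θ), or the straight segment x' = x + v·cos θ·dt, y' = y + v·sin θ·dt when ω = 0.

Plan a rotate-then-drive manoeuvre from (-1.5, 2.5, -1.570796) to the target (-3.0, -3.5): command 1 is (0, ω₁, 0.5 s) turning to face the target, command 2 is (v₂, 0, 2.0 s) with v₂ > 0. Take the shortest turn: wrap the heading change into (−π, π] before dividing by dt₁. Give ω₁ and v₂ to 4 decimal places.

heading to target = atan2(-3.5−2.5, -3−-1.5) = -1.8158
Δθ = wrap(-1.8158 − -1.5708) = -0.2450; ω₁ = Δθ/dt₁ = -0.4900
distance = √((-3−-1.5)² + (-3.5−2.5)²) = 6.1847; v₂ = distance/dt₂ = 3.0923

ω₁ = -0.4900, v₂ = 3.0923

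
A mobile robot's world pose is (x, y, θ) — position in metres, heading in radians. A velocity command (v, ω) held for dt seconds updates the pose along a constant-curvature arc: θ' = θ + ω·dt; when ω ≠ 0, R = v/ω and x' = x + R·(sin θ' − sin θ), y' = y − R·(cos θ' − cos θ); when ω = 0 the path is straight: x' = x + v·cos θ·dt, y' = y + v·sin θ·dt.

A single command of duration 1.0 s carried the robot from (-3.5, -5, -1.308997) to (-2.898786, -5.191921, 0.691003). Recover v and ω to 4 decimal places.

Δθ = 0.691003 − -1.308997 = 2.000000
ω = Δθ/dt = 2.000000/1.0 = 2.0000
R = Δx/(sin θ' − sin θ) = 0.3750
v = R·ω = 0.3750·2.0000 = 0.7500

v = 0.7500, ω = 2.0000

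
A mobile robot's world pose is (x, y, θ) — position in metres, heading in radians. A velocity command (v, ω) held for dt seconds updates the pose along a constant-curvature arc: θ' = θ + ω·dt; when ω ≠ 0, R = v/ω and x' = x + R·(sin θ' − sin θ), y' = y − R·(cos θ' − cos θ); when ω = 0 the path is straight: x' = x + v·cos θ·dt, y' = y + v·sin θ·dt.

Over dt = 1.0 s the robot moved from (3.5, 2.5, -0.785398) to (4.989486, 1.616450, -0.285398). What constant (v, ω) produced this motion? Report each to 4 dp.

v = 1.7500, ω = 0.5000

Δθ = -0.285398 − -0.785398 = 0.500000
ω = Δθ/dt = 0.500000/1.0 = 0.5000
R = Δx/(sin θ' − sin θ) = 3.5000
v = R·ω = 3.5000·0.5000 = 1.7500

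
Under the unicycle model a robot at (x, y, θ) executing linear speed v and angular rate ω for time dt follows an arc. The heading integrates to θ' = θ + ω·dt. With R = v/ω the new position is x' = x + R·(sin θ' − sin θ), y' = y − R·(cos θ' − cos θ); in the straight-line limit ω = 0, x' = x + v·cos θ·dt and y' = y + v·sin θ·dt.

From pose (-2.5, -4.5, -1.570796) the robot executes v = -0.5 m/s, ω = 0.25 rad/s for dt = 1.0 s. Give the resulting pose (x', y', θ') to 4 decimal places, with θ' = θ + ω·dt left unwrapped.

(-2.5622, -4.0052, -1.3208)

θ' = -1.5708 + 0.25·1.0 = -1.3208
R = v/ω = -0.5/0.25 = -2.0000
x' = -2.5 + -2.0000·(sin -1.3208 − sin -1.5708) = -2.5622
y' = -4.5 − -2.0000·(cos -1.3208 − cos -1.5708) = -4.0052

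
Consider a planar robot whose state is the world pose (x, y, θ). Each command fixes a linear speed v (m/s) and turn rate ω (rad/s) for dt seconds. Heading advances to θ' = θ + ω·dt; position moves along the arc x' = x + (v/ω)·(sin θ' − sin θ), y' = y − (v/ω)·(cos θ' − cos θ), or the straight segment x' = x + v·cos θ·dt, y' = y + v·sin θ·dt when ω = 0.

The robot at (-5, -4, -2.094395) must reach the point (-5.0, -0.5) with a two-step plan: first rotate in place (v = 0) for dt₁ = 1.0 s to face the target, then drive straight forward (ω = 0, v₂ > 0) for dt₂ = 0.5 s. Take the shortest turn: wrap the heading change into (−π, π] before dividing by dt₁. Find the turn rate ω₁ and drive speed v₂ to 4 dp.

heading to target = atan2(-0.5−-4, -5−-5) = 1.5708
Δθ = wrap(1.5708 − -2.0944) = -2.6180; ω₁ = Δθ/dt₁ = -2.6180
distance = √((-5−-5)² + (-0.5−-4)²) = 3.5000; v₂ = distance/dt₂ = 7.0000

ω₁ = -2.6180, v₂ = 7.0000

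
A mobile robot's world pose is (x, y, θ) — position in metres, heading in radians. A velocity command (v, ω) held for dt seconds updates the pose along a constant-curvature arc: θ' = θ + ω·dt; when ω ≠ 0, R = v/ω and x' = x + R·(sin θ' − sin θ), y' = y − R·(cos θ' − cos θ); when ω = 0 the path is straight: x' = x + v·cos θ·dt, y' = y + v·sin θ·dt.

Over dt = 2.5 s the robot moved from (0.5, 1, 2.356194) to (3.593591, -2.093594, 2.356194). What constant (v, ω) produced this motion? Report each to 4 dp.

Δθ = 2.356194 − 2.356194 = 0.000000
ω = Δθ/dt = 0.000000/2.5 = 0.0000
ω = 0 → v = (Δx·cos θ + Δy·sin θ)/dt = -1.7500

v = -1.7500, ω = 0.0000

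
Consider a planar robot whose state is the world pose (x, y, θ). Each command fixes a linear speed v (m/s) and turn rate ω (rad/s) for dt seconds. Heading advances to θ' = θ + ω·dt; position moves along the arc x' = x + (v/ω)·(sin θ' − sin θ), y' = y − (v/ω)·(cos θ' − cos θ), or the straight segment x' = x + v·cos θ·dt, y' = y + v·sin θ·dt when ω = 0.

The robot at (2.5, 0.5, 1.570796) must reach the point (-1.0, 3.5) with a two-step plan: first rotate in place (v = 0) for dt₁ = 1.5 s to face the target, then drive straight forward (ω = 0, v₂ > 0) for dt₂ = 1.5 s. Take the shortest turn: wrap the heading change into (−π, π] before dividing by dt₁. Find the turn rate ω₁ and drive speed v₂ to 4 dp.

ω₁ = 0.5748, v₂ = 3.0732

heading to target = atan2(3.5−0.5, -1−2.5) = 2.4330
Δθ = wrap(2.4330 − 1.5708) = 0.8622; ω₁ = Δθ/dt₁ = 0.5748
distance = √((-1−2.5)² + (3.5−0.5)²) = 4.6098; v₂ = distance/dt₂ = 3.0732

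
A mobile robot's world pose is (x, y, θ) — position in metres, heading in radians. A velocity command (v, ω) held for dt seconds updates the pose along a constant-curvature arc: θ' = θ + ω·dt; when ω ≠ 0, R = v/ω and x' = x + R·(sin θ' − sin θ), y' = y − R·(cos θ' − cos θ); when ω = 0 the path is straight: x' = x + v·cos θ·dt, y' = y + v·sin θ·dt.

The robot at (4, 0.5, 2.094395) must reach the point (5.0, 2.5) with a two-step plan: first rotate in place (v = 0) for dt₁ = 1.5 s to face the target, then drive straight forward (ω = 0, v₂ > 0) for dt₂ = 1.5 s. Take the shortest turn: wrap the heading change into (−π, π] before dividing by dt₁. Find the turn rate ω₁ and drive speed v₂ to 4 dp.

ω₁ = -0.6582, v₂ = 1.4907

heading to target = atan2(2.5−0.5, 5−4) = 1.1071
Δθ = wrap(1.1071 − 2.0944) = -0.9872; ω₁ = Δθ/dt₁ = -0.6582
distance = √((5−4)² + (2.5−0.5)²) = 2.2361; v₂ = distance/dt₂ = 1.4907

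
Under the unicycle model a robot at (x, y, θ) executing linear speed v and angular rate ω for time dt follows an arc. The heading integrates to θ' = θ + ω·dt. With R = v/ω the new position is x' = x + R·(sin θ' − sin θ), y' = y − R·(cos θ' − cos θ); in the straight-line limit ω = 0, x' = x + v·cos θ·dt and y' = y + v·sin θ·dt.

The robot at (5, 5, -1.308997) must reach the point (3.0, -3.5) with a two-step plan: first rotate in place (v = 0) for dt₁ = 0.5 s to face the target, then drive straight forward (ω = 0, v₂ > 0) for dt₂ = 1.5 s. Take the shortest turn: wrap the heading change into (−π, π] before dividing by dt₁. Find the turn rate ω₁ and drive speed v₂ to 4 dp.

ω₁ = -0.9858, v₂ = 5.8214

heading to target = atan2(-3.5−5, 3−5) = -1.8019
Δθ = wrap(-1.8019 − -1.3090) = -0.4929; ω₁ = Δθ/dt₁ = -0.9858
distance = √((3−5)² + (-3.5−5)²) = 8.7321; v₂ = distance/dt₂ = 5.8214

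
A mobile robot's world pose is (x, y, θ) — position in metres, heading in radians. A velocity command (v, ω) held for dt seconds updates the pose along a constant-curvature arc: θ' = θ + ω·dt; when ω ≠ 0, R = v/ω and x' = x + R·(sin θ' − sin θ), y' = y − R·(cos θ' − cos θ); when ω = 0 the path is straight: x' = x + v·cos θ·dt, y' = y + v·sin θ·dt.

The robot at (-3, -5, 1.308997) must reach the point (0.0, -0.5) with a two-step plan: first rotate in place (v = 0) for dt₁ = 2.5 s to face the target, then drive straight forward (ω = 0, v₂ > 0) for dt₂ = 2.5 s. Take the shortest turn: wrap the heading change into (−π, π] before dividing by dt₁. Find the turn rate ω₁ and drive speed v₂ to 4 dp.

ω₁ = -0.1305, v₂ = 2.1633

heading to target = atan2(-0.5−-5, 0−-3) = 0.9828
Δθ = wrap(0.9828 − 1.3090) = -0.3262; ω₁ = Δθ/dt₁ = -0.1305
distance = √((0−-3)² + (-0.5−-5)²) = 5.4083; v₂ = distance/dt₂ = 2.1633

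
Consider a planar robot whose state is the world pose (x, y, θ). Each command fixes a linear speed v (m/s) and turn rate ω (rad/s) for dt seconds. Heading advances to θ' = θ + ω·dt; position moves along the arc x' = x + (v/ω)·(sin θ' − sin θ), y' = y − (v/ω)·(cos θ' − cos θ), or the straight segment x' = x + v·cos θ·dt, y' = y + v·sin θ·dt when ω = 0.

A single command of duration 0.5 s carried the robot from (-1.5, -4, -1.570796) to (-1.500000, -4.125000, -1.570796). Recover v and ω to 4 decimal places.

v = 0.2500, ω = 0.0000

Δθ = -1.570796 − -1.570796 = 0.000000
ω = Δθ/dt = 0.000000/0.5 = 0.0000
ω = 0 → v = (Δx·cos θ + Δy·sin θ)/dt = 0.2500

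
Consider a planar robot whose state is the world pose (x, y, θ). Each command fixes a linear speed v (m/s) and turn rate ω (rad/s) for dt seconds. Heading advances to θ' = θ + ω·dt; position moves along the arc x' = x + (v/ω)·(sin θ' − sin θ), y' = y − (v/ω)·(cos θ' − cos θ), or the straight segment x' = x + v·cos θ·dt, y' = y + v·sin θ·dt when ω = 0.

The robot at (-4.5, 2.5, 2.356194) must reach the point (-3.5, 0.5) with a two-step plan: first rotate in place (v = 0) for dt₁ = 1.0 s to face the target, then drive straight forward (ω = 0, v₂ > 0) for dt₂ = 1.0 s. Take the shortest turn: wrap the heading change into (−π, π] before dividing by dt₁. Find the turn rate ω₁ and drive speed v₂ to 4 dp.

heading to target = atan2(0.5−2.5, -3.5−-4.5) = -1.1071
Δθ = wrap(-1.1071 − 2.3562) = 2.8198; ω₁ = Δθ/dt₁ = 2.8198
distance = √((-3.5−-4.5)² + (0.5−2.5)²) = 2.2361; v₂ = distance/dt₂ = 2.2361

ω₁ = 2.8198, v₂ = 2.2361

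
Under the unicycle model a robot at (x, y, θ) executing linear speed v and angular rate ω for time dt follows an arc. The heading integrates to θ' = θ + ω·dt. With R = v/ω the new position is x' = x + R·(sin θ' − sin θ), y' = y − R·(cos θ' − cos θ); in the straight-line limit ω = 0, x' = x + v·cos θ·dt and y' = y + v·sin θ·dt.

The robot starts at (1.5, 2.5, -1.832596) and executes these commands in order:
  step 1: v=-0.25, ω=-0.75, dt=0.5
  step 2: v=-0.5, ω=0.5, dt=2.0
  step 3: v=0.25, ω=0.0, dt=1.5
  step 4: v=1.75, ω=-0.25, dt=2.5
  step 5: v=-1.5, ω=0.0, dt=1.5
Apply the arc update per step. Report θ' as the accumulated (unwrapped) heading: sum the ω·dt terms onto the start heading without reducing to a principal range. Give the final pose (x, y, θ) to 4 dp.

(2.6184, 1.0860, -1.8326)

step 1: θ'=-2.2076 (R=0.3333) → pose (1.5540, 2.6119, -2.2076)
step 2: θ'=-1.2076 (R=-1.0000) → pose (1.6847, 3.5618, -1.2076)
step 3: θ'=-1.2076 (straight) → pose (1.8180, 3.2113, -1.2076)
step 4: θ'=-1.8326 (R=-7.0000) → pose (2.0361, -1.0873, -1.8326)
step 5: θ'=-1.8326 (straight) → pose (2.6184, 1.0860, -1.8326)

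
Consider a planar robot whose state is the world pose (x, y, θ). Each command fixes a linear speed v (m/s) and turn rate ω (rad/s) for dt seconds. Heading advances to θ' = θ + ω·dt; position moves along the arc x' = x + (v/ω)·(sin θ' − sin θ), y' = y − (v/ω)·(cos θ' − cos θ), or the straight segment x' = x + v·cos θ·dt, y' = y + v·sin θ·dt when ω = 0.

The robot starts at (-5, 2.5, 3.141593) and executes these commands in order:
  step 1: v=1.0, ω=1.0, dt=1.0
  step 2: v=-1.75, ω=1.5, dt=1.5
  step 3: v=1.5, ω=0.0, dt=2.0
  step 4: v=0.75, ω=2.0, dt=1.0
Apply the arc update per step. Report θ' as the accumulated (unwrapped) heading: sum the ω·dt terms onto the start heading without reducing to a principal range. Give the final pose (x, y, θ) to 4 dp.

(-3.6855, 4.7199, 8.3916)

step 1: θ'=4.1416 (R=1.0000) → pose (-5.8415, 2.0403, 4.1416)
step 2: θ'=6.3916 (R=-1.1667) → pose (-6.9494, 3.8305, 6.3916)
step 3: θ'=6.3916 (straight) → pose (-3.9670, 4.1551, 6.3916)
step 4: θ'=8.3916 (R=0.3750) → pose (-3.6855, 4.7199, 8.3916)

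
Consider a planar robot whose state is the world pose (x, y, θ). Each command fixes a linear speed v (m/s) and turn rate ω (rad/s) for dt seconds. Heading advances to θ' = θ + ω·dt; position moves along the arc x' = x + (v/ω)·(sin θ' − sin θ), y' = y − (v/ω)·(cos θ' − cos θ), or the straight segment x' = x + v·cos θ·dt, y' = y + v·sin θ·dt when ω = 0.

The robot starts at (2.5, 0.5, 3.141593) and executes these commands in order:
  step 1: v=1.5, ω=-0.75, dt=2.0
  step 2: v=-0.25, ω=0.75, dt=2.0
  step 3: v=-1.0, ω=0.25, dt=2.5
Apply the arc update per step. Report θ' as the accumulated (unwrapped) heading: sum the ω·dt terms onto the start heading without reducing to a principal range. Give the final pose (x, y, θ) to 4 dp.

step 1: θ'=1.6416 (R=-2.0000) → pose (0.5050, 2.3585, 1.6416)
step 2: θ'=3.1416 (R=-0.3333) → pose (0.8375, 2.0488, 3.1416)
step 3: θ'=3.7666 (R=-4.0000) → pose (3.1779, 2.8049, 3.7666)

(3.1779, 2.8049, 3.7666)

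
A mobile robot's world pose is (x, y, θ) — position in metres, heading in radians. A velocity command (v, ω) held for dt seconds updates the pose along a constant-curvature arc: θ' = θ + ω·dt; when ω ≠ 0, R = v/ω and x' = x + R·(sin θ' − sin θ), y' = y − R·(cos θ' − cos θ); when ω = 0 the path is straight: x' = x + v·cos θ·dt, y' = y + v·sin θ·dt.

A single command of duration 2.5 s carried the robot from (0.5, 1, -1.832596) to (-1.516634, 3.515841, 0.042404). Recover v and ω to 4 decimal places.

Δθ = 0.042404 − -1.832596 = 1.875000
ω = Δθ/dt = 1.875000/2.5 = 0.7500
R = −Δy/(cos θ' − cos θ) = -2.0000
v = R·ω = -2.0000·0.7500 = -1.5000

v = -1.5000, ω = 0.7500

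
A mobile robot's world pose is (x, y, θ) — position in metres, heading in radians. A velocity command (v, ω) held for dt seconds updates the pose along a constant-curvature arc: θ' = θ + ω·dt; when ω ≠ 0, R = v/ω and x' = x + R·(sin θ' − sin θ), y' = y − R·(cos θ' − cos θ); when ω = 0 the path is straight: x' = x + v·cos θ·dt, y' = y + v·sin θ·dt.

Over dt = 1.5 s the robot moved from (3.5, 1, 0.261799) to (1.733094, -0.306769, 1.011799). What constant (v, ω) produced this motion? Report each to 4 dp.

v = -1.5000, ω = 0.5000

Δθ = 1.011799 − 0.261799 = 0.750000
ω = Δθ/dt = 0.750000/1.5 = 0.5000
R = Δx/(sin θ' − sin θ) = -3.0000
v = R·ω = -3.0000·0.5000 = -1.5000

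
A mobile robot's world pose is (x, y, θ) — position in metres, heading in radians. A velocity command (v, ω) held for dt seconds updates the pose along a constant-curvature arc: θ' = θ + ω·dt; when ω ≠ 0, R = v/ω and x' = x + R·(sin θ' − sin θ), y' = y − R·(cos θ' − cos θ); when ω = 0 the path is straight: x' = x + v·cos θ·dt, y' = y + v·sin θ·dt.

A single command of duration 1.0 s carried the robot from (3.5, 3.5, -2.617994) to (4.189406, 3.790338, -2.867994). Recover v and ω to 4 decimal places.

Δθ = -2.867994 − -2.617994 = -0.250000
ω = Δθ/dt = -0.250000/1.0 = -0.2500
R = Δx/(sin θ' − sin θ) = 3.0000
v = R·ω = 3.0000·-0.2500 = -0.7500

v = -0.7500, ω = -0.2500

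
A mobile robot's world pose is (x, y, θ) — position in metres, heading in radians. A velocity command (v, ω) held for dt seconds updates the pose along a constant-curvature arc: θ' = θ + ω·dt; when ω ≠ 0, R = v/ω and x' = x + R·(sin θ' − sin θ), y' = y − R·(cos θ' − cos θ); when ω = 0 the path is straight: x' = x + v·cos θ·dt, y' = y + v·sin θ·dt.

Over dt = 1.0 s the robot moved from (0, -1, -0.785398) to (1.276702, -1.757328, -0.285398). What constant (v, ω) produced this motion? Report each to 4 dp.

v = 1.5000, ω = 0.5000

Δθ = -0.285398 − -0.785398 = 0.500000
ω = Δθ/dt = 0.500000/1.0 = 0.5000
R = Δx/(sin θ' − sin θ) = 3.0000
v = R·ω = 3.0000·0.5000 = 1.5000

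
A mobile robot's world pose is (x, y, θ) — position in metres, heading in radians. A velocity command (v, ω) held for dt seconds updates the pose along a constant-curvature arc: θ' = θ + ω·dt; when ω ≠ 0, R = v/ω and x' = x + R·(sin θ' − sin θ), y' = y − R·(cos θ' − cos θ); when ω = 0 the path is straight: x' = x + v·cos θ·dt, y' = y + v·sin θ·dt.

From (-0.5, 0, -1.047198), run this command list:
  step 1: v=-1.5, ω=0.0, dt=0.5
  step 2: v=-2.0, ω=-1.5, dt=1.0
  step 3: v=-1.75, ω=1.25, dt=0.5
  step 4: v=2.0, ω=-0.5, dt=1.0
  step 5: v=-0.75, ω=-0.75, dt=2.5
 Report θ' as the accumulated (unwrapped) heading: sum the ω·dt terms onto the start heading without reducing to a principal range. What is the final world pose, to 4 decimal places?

(0.5176, 1.1180, -4.2972)

step 1: θ'=-1.0472 (straight) → pose (-0.8750, 0.6495, -1.0472)
step 2: θ'=-2.5472 (R=1.3333) → pose (-0.4670, 2.4208, -2.5472)
step 3: θ'=-1.9222 (R=-1.4000) → pose (0.0635, 3.0988, -1.9222)
step 4: θ'=-2.4222 (R=-4.0000) → pose (-1.0564, 1.4669, -2.4222)
step 5: θ'=-4.2972 (R=1.0000) → pose (0.5176, 1.1180, -4.2972)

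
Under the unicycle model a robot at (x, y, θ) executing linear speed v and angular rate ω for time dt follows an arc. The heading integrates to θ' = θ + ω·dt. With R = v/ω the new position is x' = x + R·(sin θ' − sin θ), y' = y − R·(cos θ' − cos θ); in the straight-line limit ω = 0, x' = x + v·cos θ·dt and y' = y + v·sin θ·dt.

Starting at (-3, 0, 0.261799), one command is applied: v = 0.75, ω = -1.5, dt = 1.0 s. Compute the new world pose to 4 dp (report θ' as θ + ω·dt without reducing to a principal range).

(-2.3980, -0.3197, -1.2382)

θ' = 0.2618 + -1.5·1.0 = -1.2382
R = v/ω = 0.75/-1.5 = -0.5000
x' = -3 + -0.5000·(sin -1.2382 − sin 0.2618) = -2.3980
y' = 0 − -0.5000·(cos -1.2382 − cos 0.2618) = -0.3197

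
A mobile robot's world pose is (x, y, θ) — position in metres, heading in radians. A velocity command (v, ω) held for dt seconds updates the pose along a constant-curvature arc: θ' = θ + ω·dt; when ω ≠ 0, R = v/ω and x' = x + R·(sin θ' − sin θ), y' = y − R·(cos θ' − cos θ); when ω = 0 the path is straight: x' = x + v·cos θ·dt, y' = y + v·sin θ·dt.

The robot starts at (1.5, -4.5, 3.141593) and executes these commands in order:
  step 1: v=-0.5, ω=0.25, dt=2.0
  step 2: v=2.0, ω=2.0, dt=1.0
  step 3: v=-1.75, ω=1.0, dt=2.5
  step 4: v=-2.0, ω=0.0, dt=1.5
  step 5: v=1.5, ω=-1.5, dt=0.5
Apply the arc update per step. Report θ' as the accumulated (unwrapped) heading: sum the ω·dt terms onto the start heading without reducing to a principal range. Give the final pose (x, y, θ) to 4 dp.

(0.5293, -9.9793, 7.3916)

step 1: θ'=3.6416 (R=-2.0000) → pose (2.4589, -4.2552, 3.6416)
step 2: θ'=5.6416 (R=1.0000) → pose (2.3398, -5.9339, 5.6416)
step 3: θ'=8.1416 (R=-1.7500) → pose (-0.3856, -7.8323, 8.1416)
step 4: θ'=8.1416 (straight) → pose (0.4653, -10.7091, 8.1416)
step 5: θ'=7.3916 (R=-1.0000) → pose (0.5293, -9.9793, 7.3916)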